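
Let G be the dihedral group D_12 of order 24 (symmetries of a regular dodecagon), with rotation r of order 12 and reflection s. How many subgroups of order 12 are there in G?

3

|G| = 24 and 12 | 24, so subgroups of order 12 are possible by Lagrange.
The subgroups of order 12 are: {e, r, r^2, r^3, r^4, r^5, r^6, r^7, r^8, r^9, r^10, r^11}; {e, r^2, r^4, r^6, r^8, r^10, s, r^2s, r^4s, r^6s, r^8s, r^10s}; {e, r^2, r^4, r^6, r^8, r^10, rs, r^3s, r^5s, r^7s, r^9s, r^11s}.
So G has 3 subgroups of order 12.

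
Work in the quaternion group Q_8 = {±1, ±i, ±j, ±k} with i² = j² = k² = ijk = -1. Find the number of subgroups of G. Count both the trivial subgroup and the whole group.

6

|G| = 8, so by Lagrange every subgroup order divides 8. Divisors: 1, 2, 4, 8.
Subgroups by order — order 1: 1; order 2: 1; order 4: 3; order 8: 1.
Total: 1 + 1 + 3 + 1 = 6.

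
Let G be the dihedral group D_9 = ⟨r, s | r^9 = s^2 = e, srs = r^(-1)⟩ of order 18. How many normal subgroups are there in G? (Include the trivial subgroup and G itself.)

4

G has 16 subgroups. Checking conjugation-invariance by order — order 1: 1/1 normal; order 2: 0/9 normal; order 3: 1/1 normal; order 6: 0/3 normal; order 9: 1/1 normal; order 18: 1/1 normal.
Total normal subgroups: 4.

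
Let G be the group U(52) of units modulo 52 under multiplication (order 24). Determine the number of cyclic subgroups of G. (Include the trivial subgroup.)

Group the elements of G by the cyclic subgroup they generate; each cyclic subgroup of order d accounts for φ(d) elements.
Cyclic subgroups by order — order 1: 1; order 2: 3; order 3: 1; order 4: 2; order 6: 3; order 12: 2.
Total: 12.

12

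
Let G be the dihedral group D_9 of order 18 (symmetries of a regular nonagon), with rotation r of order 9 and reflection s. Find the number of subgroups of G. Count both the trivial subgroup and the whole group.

16

|G| = 18, so by Lagrange every subgroup order divides 18. Divisors: 1, 2, 3, 6, 9, 18.
Subgroups by order — order 1: 1; order 2: 9; order 3: 1; order 6: 3; order 9: 1; order 18: 1.
Total: 1 + 9 + 1 + 3 + 1 + 1 = 16.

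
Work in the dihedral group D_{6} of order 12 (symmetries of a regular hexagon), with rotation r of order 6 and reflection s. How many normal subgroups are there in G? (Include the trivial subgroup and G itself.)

7

G has 16 subgroups. Checking conjugation-invariance by order — order 1: 1/1 normal; order 2: 1/7 normal; order 3: 1/1 normal; order 4: 0/3 normal; order 6: 3/3 normal; order 12: 1/1 normal.
Total normal subgroups: 7.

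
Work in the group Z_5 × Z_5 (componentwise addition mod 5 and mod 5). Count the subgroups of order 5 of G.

6

|G| = 25 and 5 | 25, so subgroups of order 5 are possible by Lagrange.
The subgroups of order 5 are: {(0,0), (0,1), (0,2), (0,3), (0,4)}; {(0,0), (1,0), (2,0), (3,0), (4,0)}; {(0,0), (1,1), (2,2), (3,3), (4,4)}; {(0,0), (1,2), (2,4), (3,1), (4,3)}; … (6 in all).
So G has 6 subgroups of order 5.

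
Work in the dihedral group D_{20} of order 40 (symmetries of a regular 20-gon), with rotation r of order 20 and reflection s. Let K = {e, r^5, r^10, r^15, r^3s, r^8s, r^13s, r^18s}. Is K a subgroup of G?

|K| = 8 divides |G| = 40, consistent with Lagrange.
K contains the identity, every element's inverse is in K, and K is closed under ·: it is a subgroup.

Yes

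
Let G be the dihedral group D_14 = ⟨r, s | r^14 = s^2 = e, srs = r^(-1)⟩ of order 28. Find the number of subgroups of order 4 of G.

|G| = 28 and 4 | 28, so subgroups of order 4 are possible by Lagrange.
The subgroups of order 4 are: {e, r^7, r^3s, r^10s}; {e, r^7, r^4s, r^11s}; {e, r^7, r^5s, r^12s}; {e, r^7, r^6s, r^13s}; … (7 in all).
So G has 7 subgroups of order 4.

7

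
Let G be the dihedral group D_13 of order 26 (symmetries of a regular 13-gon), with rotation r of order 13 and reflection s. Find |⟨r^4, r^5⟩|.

13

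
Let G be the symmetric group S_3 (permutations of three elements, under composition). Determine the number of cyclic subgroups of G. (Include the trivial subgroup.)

A cyclic subgroup of order d is generated by each of its φ(d) elements of order d, so the cyclic subgroups of order d number (#elements of order d)/φ(d).
Cyclic subgroups by order — order 1: 1; order 2: 3; order 3: 1.
Total: 5.

5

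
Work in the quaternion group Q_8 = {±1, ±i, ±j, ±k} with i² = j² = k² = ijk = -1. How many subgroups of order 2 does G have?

1

|G| = 8 and 2 | 8, so subgroups of order 2 are possible by Lagrange.
The subgroups of order 2 are: {1, -1}.
So G has 1 subgroup of order 2.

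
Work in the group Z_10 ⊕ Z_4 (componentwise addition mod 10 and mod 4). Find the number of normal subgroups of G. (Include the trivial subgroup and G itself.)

16

G is abelian, so every subgroup is normal.
G has 16 subgroups in total, hence 16 normal subgroups.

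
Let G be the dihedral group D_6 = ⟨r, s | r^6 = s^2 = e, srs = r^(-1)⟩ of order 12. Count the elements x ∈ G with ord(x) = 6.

The elements of order 6 are: r, r^5.
That's 2.

2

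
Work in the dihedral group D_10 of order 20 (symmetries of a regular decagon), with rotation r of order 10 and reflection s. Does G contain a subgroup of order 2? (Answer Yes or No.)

2 | 20. A subgroup of order 2 is {e, r^2s}.

Yes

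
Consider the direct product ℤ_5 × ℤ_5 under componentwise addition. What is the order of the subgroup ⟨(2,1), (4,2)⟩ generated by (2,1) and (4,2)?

5

|⟨(2,1)⟩| = 5 and |⟨(4,2)⟩| = 5, so |H| is a multiple of lcm(5, 5) = 5 and divides |G| = 25.
Closing under the operation: H = {(0,0), (1,3), (2,1), (3,4), (4,2)}, so |H| = 5.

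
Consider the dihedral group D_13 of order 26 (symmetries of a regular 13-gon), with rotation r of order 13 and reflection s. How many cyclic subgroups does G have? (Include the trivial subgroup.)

Each element a generates a cyclic subgroup ⟨a⟩; distinct elements may generate the same one (a cyclic group of order d has φ(d) generators).
Cyclic subgroups by order — order 1: 1; order 2: 13; order 13: 1.
Total: 15.

15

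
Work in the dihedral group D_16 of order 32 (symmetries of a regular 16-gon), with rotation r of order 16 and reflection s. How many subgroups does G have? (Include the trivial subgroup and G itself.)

36

|G| = 32, so by Lagrange every subgroup order divides 32. Divisors: 1, 2, 4, 8, 16, 32.
Subgroups by order — order 1: 1; order 2: 17; order 4: 9; order 8: 5; order 16: 3; order 32: 1.
Total: 1 + 17 + 9 + 5 + 3 + 1 = 36.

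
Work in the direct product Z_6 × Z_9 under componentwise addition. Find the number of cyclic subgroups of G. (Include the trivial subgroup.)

A cyclic subgroup of order d is generated by each of its φ(d) elements of order d, so the cyclic subgroups of order d number (#elements of order d)/φ(d).
Cyclic subgroups by order — order 1: 1; order 2: 1; order 3: 4; order 6: 4; order 9: 3; order 18: 3.
Total: 16.

16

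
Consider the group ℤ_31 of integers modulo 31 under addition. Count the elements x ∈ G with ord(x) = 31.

In a cyclic group of order 31, the number of elements of order d (for d | 31) is φ(d).
φ(31) = 30.

30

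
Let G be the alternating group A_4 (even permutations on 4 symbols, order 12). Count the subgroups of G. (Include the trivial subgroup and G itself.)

|G| = 12, so by Lagrange every subgroup order divides 12. Divisors: 1, 2, 3, 4, 6, 12.
Subgroups by order — order 1: 1; order 2: 3; order 3: 4; order 4: 1; order 6: 0; order 12: 1.
Total: 1 + 3 + 4 + 1 + 0 + 1 = 10.

10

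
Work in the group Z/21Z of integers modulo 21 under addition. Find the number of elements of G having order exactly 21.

12

In a cyclic group of order 21, the number of elements of order d (for d | 21) is φ(d).
φ(21) = 12.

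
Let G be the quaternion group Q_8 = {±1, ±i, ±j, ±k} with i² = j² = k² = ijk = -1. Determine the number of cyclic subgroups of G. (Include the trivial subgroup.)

5

A cyclic subgroup of order d is generated by each of its φ(d) elements of order d, so the cyclic subgroups of order d number (#elements of order d)/φ(d).
Cyclic subgroups by order — order 1: 1; order 2: 1; order 4: 3.
Total: 5.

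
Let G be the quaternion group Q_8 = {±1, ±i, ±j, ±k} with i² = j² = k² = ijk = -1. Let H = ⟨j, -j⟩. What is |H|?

|⟨j⟩| = 4 and |⟨-j⟩| = 4, so |H| is a multiple of lcm(4, 4) = 4 and divides |G| = 8.
Closing under the operation: H = {1, -1, j, -j}, so |H| = 4.

4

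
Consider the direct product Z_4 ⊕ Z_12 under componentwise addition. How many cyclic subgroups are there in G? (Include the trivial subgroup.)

20

Each element a generates a cyclic subgroup ⟨a⟩; distinct elements may generate the same one (a cyclic group of order d has φ(d) generators).
Cyclic subgroups by order — order 1: 1; order 2: 3; order 3: 1; order 4: 6; order 6: 3; order 12: 6.
Total: 20.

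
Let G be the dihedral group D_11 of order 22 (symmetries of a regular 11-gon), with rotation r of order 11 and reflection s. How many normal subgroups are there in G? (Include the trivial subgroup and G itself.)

G has 14 subgroups. Checking conjugation-invariance by order — order 1: 1/1 normal; order 2: 0/11 normal; order 11: 1/1 normal; order 22: 1/1 normal.
Total normal subgroups: 3.

3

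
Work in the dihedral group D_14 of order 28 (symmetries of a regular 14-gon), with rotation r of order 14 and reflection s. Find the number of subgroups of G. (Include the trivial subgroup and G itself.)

28

|G| = 28, so by Lagrange every subgroup order divides 28. Divisors: 1, 2, 4, 7, 14, 28.
Subgroups by order — order 1: 1; order 2: 15; order 4: 7; order 7: 1; order 14: 3; order 28: 1.
Total: 1 + 15 + 7 + 1 + 3 + 1 = 28.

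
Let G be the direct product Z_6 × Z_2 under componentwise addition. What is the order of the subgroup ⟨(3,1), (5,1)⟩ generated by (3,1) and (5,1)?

|⟨(3,1)⟩| = 2 and |⟨(5,1)⟩| = 6, so |H| is a multiple of lcm(2, 6) = 6 and divides |G| = 12.
Closing under the operation: H = {(0,0), (1,1), (2,0), (3,1), (4,0), (5,1)}, so |H| = 6.

6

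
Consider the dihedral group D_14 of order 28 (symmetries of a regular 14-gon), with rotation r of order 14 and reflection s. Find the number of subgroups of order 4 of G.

|G| = 28 and 4 | 28, so subgroups of order 4 are possible by Lagrange.
The subgroups of order 4 are: {e, r^7, r^3s, r^10s}; {e, r^7, r^4s, r^11s}; {e, r^7, r^5s, r^12s}; {e, r^7, r^6s, r^13s}; … (7 in all).
So G has 7 subgroups of order 4.

7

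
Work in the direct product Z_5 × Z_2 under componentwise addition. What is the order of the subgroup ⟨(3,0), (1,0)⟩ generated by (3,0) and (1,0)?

|⟨(3,0)⟩| = 5 and |⟨(1,0)⟩| = 5, so |H| is a multiple of lcm(5, 5) = 5 and divides |G| = 10.
Closing under the operation: H = {(0,0), (1,0), (2,0), (3,0), (4,0)}, so |H| = 5.

5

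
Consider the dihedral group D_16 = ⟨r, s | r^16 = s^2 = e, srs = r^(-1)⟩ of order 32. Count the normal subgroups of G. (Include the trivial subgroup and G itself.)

8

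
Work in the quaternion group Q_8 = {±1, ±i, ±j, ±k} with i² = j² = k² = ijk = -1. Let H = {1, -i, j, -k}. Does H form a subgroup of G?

j ∈ H but its inverse -j ∉ H, so H is not a subgroup.

No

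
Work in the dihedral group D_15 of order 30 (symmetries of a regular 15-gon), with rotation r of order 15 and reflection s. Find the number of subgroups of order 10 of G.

|G| = 30 and 10 | 30, so subgroups of order 10 are possible by Lagrange.
The subgroups of order 10 are: {e, r^3, r^6, r^9, r^12, rs, r^4s, r^7s, r^10s, r^13s}; {e, r^3, r^6, r^9, r^12, r^2s, r^5s, r^8s, r^11s, r^14s}; {e, r^3, r^6, r^9, r^12, s, r^3s, r^6s, r^9s, r^12s}.
So G has 3 subgroups of order 10.

3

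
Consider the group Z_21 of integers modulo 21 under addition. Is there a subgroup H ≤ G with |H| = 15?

15 does not divide |G| = 21, so by Lagrange no subgroup of order 15 exists.

No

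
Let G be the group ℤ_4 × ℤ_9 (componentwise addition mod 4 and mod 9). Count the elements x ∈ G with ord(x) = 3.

An element (a,b) has order lcm(ord(a), ord(b)); count pairs with lcm equal to 3.
Enumerating gives 2 such elements.

2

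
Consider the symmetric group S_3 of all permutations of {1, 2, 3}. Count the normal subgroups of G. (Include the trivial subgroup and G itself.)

G has 6 subgroups. Checking conjugation-invariance by order — order 1: 1/1 normal; order 2: 0/3 normal; order 3: 1/1 normal; order 6: 1/1 normal.
Total normal subgroups: 3.

3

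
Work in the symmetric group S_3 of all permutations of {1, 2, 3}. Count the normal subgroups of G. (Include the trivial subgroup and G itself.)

3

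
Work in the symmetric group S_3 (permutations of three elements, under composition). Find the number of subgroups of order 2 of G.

3

|G| = 6 and 2 | 6, so subgroups of order 2 are possible by Lagrange.
The subgroups of order 2 are: {e, (1 2)}; {e, (1 3)}; {e, (2 3)}.
So G has 3 subgroups of order 2.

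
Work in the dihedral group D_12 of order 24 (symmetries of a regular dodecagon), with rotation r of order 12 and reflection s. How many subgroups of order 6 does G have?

5

|G| = 24 and 6 | 24, so subgroups of order 6 are possible by Lagrange.
The subgroups of order 6 are: {e, r^2, r^4, r^6, r^8, r^10}; {e, r^4, r^8, r^2s, r^6s, r^10s}; {e, r^4, r^8, r^3s, r^7s, r^11s}; {e, r^4, r^8, s, r^4s, r^8s}; … (5 in all).
So G has 5 subgroups of order 6.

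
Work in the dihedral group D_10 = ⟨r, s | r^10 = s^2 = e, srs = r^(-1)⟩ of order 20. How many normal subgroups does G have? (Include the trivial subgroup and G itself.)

7

G has 22 subgroups. Checking conjugation-invariance by order — order 1: 1/1 normal; order 2: 1/11 normal; order 4: 0/5 normal; order 5: 1/1 normal; order 10: 3/3 normal; order 20: 1/1 normal.
Total normal subgroups: 7.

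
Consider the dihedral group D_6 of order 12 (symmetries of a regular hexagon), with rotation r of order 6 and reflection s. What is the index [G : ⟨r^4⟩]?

|⟨r^4⟩| = 3 and |G| = 12.
By Lagrange, [G : H] = |G|/|H| = 12/3 = 4.

4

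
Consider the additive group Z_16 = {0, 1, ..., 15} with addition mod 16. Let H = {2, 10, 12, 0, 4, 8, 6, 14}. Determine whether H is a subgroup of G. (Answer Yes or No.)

|H| = 8 divides |G| = 16, consistent with Lagrange.
H contains the identity, every element's inverse is in H, and H is closed under +: it is a subgroup.
In fact H = ⟨2⟩.

Yes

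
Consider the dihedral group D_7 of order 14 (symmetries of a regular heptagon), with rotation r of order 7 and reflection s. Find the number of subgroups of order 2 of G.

|G| = 14 and 2 | 14, so subgroups of order 2 are possible by Lagrange.
The subgroups of order 2 are: {e, r^2s}; {e, r^3s}; {e, r^4s}; {e, r^5s}; … (7 in all).
So G has 7 subgroups of order 2.

7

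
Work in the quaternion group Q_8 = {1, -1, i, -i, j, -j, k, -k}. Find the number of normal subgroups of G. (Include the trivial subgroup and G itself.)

G has 6 subgroups. Checking conjugation-invariance by order — order 1: 1/1 normal; order 2: 1/1 normal; order 4: 3/3 normal; order 8: 1/1 normal.
Total normal subgroups: 6.

6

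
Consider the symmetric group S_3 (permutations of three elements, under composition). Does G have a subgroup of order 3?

3 | 6. A subgroup of order 3 is {e, (1 2 3), (1 3 2)}.

Yes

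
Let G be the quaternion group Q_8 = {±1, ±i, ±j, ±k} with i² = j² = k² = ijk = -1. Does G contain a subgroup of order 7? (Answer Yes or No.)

No

7 does not divide |G| = 8, so by Lagrange no subgroup of order 7 exists.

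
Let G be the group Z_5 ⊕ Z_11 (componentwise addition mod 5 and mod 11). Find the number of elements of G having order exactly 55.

An element (a,b) has order lcm(ord(a), ord(b)); count pairs with lcm equal to 55.
Enumerating gives 40 such elements.

40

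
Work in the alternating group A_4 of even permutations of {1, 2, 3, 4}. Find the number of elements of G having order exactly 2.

The elements of order 2 are: (1 2)(3 4), (1 3)(2 4), (1 4)(2 3).
That's 3.

3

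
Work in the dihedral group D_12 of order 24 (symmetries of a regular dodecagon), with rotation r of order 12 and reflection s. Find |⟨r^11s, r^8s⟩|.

8

|⟨r^11s⟩| = 2 and |⟨r^8s⟩| = 2, so |H| is a multiple of lcm(2, 2) = 2 and divides |G| = 24.
Closing under the operation: H = {e, r^3, r^6, r^9, r^2s, r^5s, r^8s, r^11s}, so |H| = 8.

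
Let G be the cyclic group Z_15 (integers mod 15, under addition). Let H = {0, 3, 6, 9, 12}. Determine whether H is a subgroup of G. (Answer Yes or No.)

|H| = 5 divides |G| = 15, consistent with Lagrange.
H contains the identity, every element's inverse is in H, and H is closed under +: it is a subgroup.
In fact H = ⟨3⟩.

Yes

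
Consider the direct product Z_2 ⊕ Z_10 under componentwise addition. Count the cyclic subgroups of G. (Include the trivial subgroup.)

8

Each element a generates a cyclic subgroup ⟨a⟩; distinct elements may generate the same one (a cyclic group of order d has φ(d) generators).
Cyclic subgroups by order — order 1: 1; order 2: 3; order 5: 1; order 10: 3.
Total: 8.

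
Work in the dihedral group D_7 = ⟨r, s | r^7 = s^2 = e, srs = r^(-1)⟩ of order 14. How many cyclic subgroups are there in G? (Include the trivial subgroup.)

9

Group the elements of G by the cyclic subgroup they generate; each cyclic subgroup of order d accounts for φ(d) elements.
Cyclic subgroups by order — order 1: 1; order 2: 7; order 7: 1.
Total: 9.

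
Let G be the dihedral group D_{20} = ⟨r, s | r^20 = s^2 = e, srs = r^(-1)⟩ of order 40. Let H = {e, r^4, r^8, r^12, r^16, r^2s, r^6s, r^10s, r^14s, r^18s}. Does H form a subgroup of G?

|H| = 10 divides |G| = 40, consistent with Lagrange.
H contains the identity, every element's inverse is in H, and H is closed under ·: it is a subgroup.

Yes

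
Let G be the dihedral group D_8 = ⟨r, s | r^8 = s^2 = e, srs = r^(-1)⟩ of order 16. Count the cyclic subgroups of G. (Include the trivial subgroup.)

Group the elements of G by the cyclic subgroup they generate; each cyclic subgroup of order d accounts for φ(d) elements.
Cyclic subgroups by order — order 1: 1; order 2: 9; order 4: 1; order 8: 1.
Total: 12.

12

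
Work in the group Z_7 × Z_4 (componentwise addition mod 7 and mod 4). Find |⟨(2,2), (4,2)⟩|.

14

|⟨(2,2)⟩| = 14 and |⟨(4,2)⟩| = 14, so |H| is a multiple of lcm(14, 14) = 14 and divides |G| = 28.
Closing under the operation: H = {(0,0), (0,2), (1,0), (1,2), (2,0), (2,2), (3,0), (3,2), (4,0), (4,2), (5,0), (5,2), (6,0), (6,2)}, so |H| = 14.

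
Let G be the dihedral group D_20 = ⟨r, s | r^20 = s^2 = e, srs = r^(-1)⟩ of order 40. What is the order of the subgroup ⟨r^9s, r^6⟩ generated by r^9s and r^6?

|⟨r^9s⟩| = 2 and |⟨r^6⟩| = 10, so |H| is a multiple of lcm(2, 10) = 10 and divides |G| = 40.
Closing under the operation: H = {e, r^2, r^4, r^6, r^8, r^10, r^12, r^14, r^16, r^18, rs, r^3s, r^5s, r^7s, r^9s, r^11s, r^13s, r^15s, r^17s, r^19s}, so |H| = 20.

20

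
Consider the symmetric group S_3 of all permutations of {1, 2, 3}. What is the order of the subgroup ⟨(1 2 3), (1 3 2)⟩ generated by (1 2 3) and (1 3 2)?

3

|⟨(1 2 3)⟩| = 3 and |⟨(1 3 2)⟩| = 3, so |H| is a multiple of lcm(3, 3) = 3 and divides |G| = 6.
Closing under the operation: H = {e, (1 2 3), (1 3 2)}, so |H| = 3.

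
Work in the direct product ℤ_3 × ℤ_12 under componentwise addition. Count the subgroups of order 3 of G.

4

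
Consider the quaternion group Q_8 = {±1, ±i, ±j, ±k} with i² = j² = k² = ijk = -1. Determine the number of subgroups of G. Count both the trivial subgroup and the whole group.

|G| = 8, so by Lagrange every subgroup order divides 8. Divisors: 1, 2, 4, 8.
Subgroups by order — order 1: 1; order 2: 1; order 4: 3; order 8: 1.
Total: 1 + 1 + 3 + 1 = 6.

6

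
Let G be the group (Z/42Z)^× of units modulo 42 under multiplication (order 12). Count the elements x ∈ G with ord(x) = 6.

6

The elements of order 6 are: 5, 11, 17, 19, 23, 31.
That's 6.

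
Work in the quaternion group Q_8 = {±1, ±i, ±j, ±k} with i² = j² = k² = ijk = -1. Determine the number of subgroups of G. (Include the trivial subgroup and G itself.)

|G| = 8, so by Lagrange every subgroup order divides 8. Divisors: 1, 2, 4, 8.
Subgroups by order — order 1: 1; order 2: 1; order 4: 3; order 8: 1.
Total: 1 + 1 + 3 + 1 = 6.

6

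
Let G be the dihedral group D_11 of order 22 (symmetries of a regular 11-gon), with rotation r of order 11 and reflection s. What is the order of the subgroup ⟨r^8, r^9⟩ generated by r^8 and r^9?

11

|⟨r^8⟩| = 11 and |⟨r^9⟩| = 11, so |H| is a multiple of lcm(11, 11) = 11 and divides |G| = 22.
Closing under the operation: H = {e, r, r^2, r^3, r^4, r^5, r^6, r^7, r^8, r^9, r^10}, so |H| = 11.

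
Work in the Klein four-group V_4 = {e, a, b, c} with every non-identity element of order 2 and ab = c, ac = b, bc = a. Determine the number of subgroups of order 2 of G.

3

|G| = 4 and 2 | 4, so subgroups of order 2 are possible by Lagrange.
The subgroups of order 2 are: {e, a}; {e, b}; {e, c}.
So G has 3 subgroups of order 2.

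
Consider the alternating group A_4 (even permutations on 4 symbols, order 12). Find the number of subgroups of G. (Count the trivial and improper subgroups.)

|G| = 12, so by Lagrange every subgroup order divides 12. Divisors: 1, 2, 3, 4, 6, 12.
Subgroups by order — order 1: 1; order 2: 3; order 3: 4; order 4: 1; order 6: 0; order 12: 1.
Total: 1 + 3 + 4 + 1 + 0 + 1 = 10.

10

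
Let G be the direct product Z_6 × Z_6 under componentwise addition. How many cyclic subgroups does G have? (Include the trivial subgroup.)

20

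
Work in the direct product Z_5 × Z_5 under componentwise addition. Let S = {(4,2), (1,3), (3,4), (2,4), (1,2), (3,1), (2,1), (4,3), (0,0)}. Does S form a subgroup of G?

|S| = 9 does not divide |G| = 25, so by Lagrange S is not a subgroup.

No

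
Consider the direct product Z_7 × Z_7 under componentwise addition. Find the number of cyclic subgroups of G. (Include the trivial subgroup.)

9

Each element a generates a cyclic subgroup ⟨a⟩; distinct elements may generate the same one (a cyclic group of order d has φ(d) generators).
Cyclic subgroups by order — order 1: 1; order 7: 8.
Total: 9.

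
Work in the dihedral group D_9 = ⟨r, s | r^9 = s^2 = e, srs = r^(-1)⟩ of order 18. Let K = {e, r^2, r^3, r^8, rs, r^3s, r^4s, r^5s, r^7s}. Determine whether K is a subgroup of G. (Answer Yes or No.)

No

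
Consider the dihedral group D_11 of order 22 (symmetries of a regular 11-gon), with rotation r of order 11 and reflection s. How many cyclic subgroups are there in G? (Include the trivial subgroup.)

Group the elements of G by the cyclic subgroup they generate; each cyclic subgroup of order d accounts for φ(d) elements.
Cyclic subgroups by order — order 1: 1; order 2: 11; order 11: 1.
Total: 13.

13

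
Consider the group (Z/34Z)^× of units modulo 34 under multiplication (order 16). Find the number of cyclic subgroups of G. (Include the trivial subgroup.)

Each element a generates a cyclic subgroup ⟨a⟩; distinct elements may generate the same one (a cyclic group of order d has φ(d) generators).
Cyclic subgroups by order — order 1: 1; order 2: 1; order 4: 1; order 8: 1; order 16: 1.
Total: 5.

5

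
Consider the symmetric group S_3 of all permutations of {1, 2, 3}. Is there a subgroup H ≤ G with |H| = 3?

3 | 6. A subgroup of order 3 is {e, (1 2 3), (1 3 2)}.

Yes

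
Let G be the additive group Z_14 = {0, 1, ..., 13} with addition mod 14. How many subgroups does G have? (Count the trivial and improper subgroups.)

4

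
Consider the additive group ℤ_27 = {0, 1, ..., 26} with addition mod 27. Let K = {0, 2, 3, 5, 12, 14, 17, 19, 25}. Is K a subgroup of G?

3 ∈ K but its inverse 24 ∉ K, so K is not a subgroup.

No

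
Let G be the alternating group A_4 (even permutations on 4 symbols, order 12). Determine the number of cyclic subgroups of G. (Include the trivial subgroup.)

8

Each element a generates a cyclic subgroup ⟨a⟩; distinct elements may generate the same one (a cyclic group of order d has φ(d) generators).
Cyclic subgroups by order — order 1: 1; order 2: 3; order 3: 4.
Total: 8.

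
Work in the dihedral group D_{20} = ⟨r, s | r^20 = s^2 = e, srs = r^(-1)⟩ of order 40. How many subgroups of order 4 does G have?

11

|G| = 40 and 4 | 40, so subgroups of order 4 are possible by Lagrange.
The subgroups of order 4 are: {e, r^10, s, r^10s}; {e, r^10, rs, r^11s}; {e, r^10, r^2s, r^12s}; {e, r^10, r^3s, r^13s}; … (11 in all).
So G has 11 subgroups of order 4.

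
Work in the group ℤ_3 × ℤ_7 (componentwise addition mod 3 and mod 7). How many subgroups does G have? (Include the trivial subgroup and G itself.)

|G| = 21, so by Lagrange every subgroup order divides 21. Divisors: 1, 3, 7, 21.
Subgroups by order — order 1: 1; order 3: 1; order 7: 1; order 21: 1.
Total: 1 + 1 + 1 + 1 = 4.

4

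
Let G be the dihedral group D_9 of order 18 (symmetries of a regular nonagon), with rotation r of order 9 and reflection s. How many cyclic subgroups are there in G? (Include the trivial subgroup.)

12

A cyclic subgroup of order d is generated by each of its φ(d) elements of order d, so the cyclic subgroups of order d number (#elements of order d)/φ(d).
Cyclic subgroups by order — order 1: 1; order 2: 9; order 3: 1; order 9: 1.
Total: 12.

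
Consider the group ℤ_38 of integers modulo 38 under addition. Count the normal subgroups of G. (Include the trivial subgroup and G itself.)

4

G is abelian, so every subgroup is normal.
G has 4 subgroups in total, hence 4 normal subgroups.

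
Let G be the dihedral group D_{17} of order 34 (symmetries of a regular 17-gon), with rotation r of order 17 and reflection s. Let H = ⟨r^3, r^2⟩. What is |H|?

17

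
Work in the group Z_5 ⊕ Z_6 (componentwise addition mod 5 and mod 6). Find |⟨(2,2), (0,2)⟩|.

15

|⟨(2,2)⟩| = 15 and |⟨(0,2)⟩| = 3, so |H| is a multiple of lcm(15, 3) = 15 and divides |G| = 30.
Closing under the operation: H = {(0,0), (0,2), (0,4), (1,0), (1,2), (1,4), (2,0), (2,2), (2,4), (3,0), (3,2), (3,4), (4,0), (4,2), (4,4)}, so |H| = 15.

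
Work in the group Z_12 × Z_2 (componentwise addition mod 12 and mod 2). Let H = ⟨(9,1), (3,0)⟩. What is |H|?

8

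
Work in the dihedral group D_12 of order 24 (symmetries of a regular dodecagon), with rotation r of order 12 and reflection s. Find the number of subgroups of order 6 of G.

5

|G| = 24 and 6 | 24, so subgroups of order 6 are possible by Lagrange.
The subgroups of order 6 are: {e, r^2, r^4, r^6, r^8, r^10}; {e, r^4, r^8, r^2s, r^6s, r^10s}; {e, r^4, r^8, r^3s, r^7s, r^11s}; {e, r^4, r^8, s, r^4s, r^8s}; … (5 in all).
So G has 5 subgroups of order 6.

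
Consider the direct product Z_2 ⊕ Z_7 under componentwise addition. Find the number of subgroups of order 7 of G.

|G| = 14 and 7 | 14, so subgroups of order 7 are possible by Lagrange.
The subgroups of order 7 are: {(0,0), (0,1), (0,2), (0,3), (0,4), (0,5), (0,6)}.
So G has 1 subgroup of order 7.

1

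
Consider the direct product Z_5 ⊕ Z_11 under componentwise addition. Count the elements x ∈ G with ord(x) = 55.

40

An element (a,b) has order lcm(ord(a), ord(b)); count pairs with lcm equal to 55.
Enumerating gives 40 such elements.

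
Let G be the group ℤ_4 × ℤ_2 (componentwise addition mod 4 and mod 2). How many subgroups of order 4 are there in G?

3

|G| = 8 and 4 | 8, so subgroups of order 4 are possible by Lagrange.
The subgroups of order 4 are: {(0,0), (0,1), (2,0), (2,1)}; {(0,0), (1,0), (2,0), (3,0)}; {(0,0), (1,1), (2,0), (3,1)}.
So G has 3 subgroups of order 4.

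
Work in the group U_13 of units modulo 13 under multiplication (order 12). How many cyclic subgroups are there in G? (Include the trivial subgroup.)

Each element a generates a cyclic subgroup ⟨a⟩; distinct elements may generate the same one (a cyclic group of order d has φ(d) generators).
Cyclic subgroups by order — order 1: 1; order 2: 1; order 3: 1; order 4: 1; order 6: 1; order 12: 1.
Total: 6.

6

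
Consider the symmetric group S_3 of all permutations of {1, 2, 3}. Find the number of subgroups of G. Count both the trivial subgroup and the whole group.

6

|G| = 6, so by Lagrange every subgroup order divides 6. Divisors: 1, 2, 3, 6.
Subgroups by order — order 1: 1; order 2: 3; order 3: 1; order 6: 1.
Total: 1 + 3 + 1 + 1 = 6.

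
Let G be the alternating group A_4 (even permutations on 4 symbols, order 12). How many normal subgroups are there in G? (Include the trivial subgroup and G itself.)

G has 10 subgroups. Checking conjugation-invariance by order — order 1: 1/1 normal; order 2: 0/3 normal; order 3: 0/4 normal; order 4: 1/1 normal; order 12: 1/1 normal.
Total normal subgroups: 3.

3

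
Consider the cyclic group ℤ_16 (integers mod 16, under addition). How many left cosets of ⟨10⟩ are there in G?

|⟨10⟩| = 8 and |G| = 16.
By Lagrange, [G : H] = |G|/|H| = 16/8 = 2.

2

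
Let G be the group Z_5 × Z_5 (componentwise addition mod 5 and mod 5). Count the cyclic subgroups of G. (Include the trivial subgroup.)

A cyclic subgroup of order d is generated by each of its φ(d) elements of order d, so the cyclic subgroups of order d number (#elements of order d)/φ(d).
Cyclic subgroups by order — order 1: 1; order 5: 6.
Total: 7.

7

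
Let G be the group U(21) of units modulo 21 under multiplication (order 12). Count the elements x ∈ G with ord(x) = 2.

3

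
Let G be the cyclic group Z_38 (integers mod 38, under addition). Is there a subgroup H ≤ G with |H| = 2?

Yes

2 | 38. A subgroup of order 2 is {0, 19}.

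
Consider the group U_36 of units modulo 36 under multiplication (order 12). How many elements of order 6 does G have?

The elements of order 6 are: 5, 7, 11, 23, 29, 31.
That's 6.

6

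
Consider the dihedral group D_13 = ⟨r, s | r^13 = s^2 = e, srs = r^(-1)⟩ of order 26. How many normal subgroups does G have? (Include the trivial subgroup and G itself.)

G has 16 subgroups. Checking conjugation-invariance by order — order 1: 1/1 normal; order 2: 0/13 normal; order 13: 1/1 normal; order 26: 1/1 normal.
Total normal subgroups: 3.

3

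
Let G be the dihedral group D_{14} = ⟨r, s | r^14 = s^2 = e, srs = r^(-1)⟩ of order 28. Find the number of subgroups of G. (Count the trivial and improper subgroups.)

|G| = 28, so by Lagrange every subgroup order divides 28. Divisors: 1, 2, 4, 7, 14, 28.
Subgroups by order — order 1: 1; order 2: 15; order 4: 7; order 7: 1; order 14: 3; order 28: 1.
Total: 1 + 15 + 7 + 1 + 3 + 1 = 28.

28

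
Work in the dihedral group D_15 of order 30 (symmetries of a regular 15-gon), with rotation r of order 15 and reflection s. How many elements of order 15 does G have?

8

The elements of order 15 are: r, r^2, r^4, r^7, r^8, r^11, r^13, r^14.
That's 8.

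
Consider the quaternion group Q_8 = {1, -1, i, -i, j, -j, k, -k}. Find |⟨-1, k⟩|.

|⟨-1⟩| = 2 and |⟨k⟩| = 4, so |H| is a multiple of lcm(2, 4) = 4 and divides |G| = 8.
Closing under the operation: H = {1, -1, k, -k}, so |H| = 4.

4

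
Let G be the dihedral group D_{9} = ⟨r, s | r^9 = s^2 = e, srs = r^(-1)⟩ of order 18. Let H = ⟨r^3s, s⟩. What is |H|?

|⟨r^3s⟩| = 2 and |⟨s⟩| = 2, so |H| is a multiple of lcm(2, 2) = 2 and divides |G| = 18.
Closing under the operation: H = {e, r^3, r^6, s, r^3s, r^6s}, so |H| = 6.

6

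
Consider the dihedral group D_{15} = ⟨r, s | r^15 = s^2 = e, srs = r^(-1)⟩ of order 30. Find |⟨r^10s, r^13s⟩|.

|⟨r^10s⟩| = 2 and |⟨r^13s⟩| = 2, so |H| is a multiple of lcm(2, 2) = 2 and divides |G| = 30.
Closing under the operation: H = {e, r^3, r^6, r^9, r^12, rs, r^4s, r^7s, r^10s, r^13s}, so |H| = 10.

10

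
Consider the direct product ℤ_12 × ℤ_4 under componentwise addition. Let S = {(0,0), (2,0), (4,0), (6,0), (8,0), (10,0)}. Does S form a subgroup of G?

|S| = 6 divides |G| = 48, consistent with Lagrange.
S contains the identity, every element's inverse is in S, and S is closed under +: it is a subgroup.
In fact S = ⟨(10,0)⟩.

Yes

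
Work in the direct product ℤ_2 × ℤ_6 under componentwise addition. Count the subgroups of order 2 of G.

3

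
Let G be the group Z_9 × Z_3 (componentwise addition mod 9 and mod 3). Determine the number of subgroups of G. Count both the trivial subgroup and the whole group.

10

|G| = 27, so by Lagrange every subgroup order divides 27. Divisors: 1, 3, 9, 27.
Subgroups by order — order 1: 1; order 3: 4; order 9: 4; order 27: 1.
Total: 1 + 4 + 4 + 1 = 10.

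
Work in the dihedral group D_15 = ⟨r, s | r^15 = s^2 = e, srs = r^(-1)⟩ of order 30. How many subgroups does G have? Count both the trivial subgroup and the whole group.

|G| = 30, so by Lagrange every subgroup order divides 30. Divisors: 1, 2, 3, 5, 6, 10, 15, 30.
Subgroups by order — order 1: 1; order 2: 15; order 3: 1; order 5: 1; order 6: 5; order 10: 3; order 15: 1; order 30: 1.
Total: 1 + 15 + 1 + 1 + 5 + 3 + 1 + 1 = 28.

28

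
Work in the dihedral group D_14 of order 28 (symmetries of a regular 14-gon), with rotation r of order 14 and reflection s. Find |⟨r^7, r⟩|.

14

|⟨r^7⟩| = 2 and |⟨r⟩| = 14, so |H| is a multiple of lcm(2, 14) = 14 and divides |G| = 28.
Closing under the operation: H = {e, r, r^2, r^3, r^4, r^5, r^6, r^7, r^8, r^9, r^10, r^11, r^12, r^13}, so |H| = 14.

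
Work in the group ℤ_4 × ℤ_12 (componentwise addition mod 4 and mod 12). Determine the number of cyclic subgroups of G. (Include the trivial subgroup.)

Each element a generates a cyclic subgroup ⟨a⟩; distinct elements may generate the same one (a cyclic group of order d has φ(d) generators).
Cyclic subgroups by order — order 1: 1; order 2: 3; order 3: 1; order 4: 6; order 6: 3; order 12: 6.
Total: 20.

20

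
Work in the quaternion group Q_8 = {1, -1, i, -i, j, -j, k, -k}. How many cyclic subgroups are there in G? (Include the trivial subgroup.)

5

Group the elements of G by the cyclic subgroup they generate; each cyclic subgroup of order d accounts for φ(d) elements.
Cyclic subgroups by order — order 1: 1; order 2: 1; order 4: 3.
Total: 5.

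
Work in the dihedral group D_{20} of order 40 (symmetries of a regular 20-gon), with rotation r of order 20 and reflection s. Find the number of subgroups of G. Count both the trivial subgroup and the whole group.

48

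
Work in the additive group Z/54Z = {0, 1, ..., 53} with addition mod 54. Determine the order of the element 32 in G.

27

In Z/54Z, the order of an element a is n/gcd(a, n).
gcd(32, 54) = 2, so |⟨32⟩| = 54/2 = 27.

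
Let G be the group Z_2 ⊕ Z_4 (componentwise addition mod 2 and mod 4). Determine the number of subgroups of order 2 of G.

|G| = 8 and 2 | 8, so subgroups of order 2 are possible by Lagrange.
The subgroups of order 2 are: {(0,0), (0,2)}; {(0,0), (1,0)}; {(0,0), (1,2)}.
So G has 3 subgroups of order 2.

3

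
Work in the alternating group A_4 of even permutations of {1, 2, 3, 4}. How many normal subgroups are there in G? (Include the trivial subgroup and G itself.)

G has 10 subgroups. Checking conjugation-invariance by order — order 1: 1/1 normal; order 2: 0/3 normal; order 3: 0/4 normal; order 4: 1/1 normal; order 12: 1/1 normal.
Total normal subgroups: 3.

3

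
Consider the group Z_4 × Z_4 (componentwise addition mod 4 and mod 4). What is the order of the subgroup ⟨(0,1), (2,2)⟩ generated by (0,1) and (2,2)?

8

|⟨(0,1)⟩| = 4 and |⟨(2,2)⟩| = 2, so |H| is a multiple of lcm(4, 2) = 4 and divides |G| = 16.
Closing under the operation: H = {(0,0), (0,1), (0,2), (0,3), (2,0), (2,1), (2,2), (2,3)}, so |H| = 8.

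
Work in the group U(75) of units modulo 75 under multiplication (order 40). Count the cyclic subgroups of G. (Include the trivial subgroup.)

12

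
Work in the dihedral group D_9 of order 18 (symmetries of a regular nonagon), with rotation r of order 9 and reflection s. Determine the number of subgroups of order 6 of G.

3

|G| = 18 and 6 | 18, so subgroups of order 6 are possible by Lagrange.
The subgroups of order 6 are: {e, r^3, r^6, r^2s, r^5s, r^8s}; {e, r^3, r^6, s, r^3s, r^6s}; {e, r^3, r^6, rs, r^4s, r^7s}.
So G has 3 subgroups of order 6.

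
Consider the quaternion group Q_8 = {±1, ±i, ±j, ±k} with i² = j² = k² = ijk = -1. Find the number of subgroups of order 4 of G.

|G| = 8 and 4 | 8, so subgroups of order 4 are possible by Lagrange.
The subgroups of order 4 are: {1, -1, i, -i}; {1, -1, j, -j}; {1, -1, k, -k}.
So G has 3 subgroups of order 4.

3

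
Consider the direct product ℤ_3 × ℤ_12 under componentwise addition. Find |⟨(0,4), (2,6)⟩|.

|⟨(0,4)⟩| = 3 and |⟨(2,6)⟩| = 6, so |H| is a multiple of lcm(3, 6) = 6 and divides |G| = 36.
Closing under the operation: H = {(0,0), (0,2), (0,4), (0,6), (0,8), (0,10), (1,0), (1,2), (1,4), (1,6), (1,8), (1,10), (2,0), (2,2), (2,4), (2,6), (2,8), (2,10)}, so |H| = 18.

18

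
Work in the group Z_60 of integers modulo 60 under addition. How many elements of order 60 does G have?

16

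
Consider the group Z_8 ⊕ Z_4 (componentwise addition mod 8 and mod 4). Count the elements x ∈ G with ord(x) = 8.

An element (a,b) has order lcm(ord(a), ord(b)); count pairs with lcm equal to 8.
Enumerating gives 16 such elements.

16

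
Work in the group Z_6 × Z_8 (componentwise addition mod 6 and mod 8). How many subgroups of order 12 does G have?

3

|G| = 48 and 12 | 48, so subgroups of order 12 are possible by Lagrange.
The subgroups of order 12 are: {(0,0), (0,2), (0,4), (0,6), (2,0), (2,2), (2,4), (2,6), (4,0), (4,2), (4,4), (4,6)}; {(0,0), (0,4), (1,0), (1,4), (2,0), (2,4), (3,0), (3,4), (4,0), (4,4), (5,0), (5,4)}; {(0,0), (0,4), (1,2), (1,6), (2,0), (2,4), (3,2), (3,6), (4,0), (4,4), (5,2), (5,6)}.
So G has 3 subgroups of order 12.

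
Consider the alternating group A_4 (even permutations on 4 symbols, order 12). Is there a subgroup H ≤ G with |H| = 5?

5 does not divide |G| = 12, so by Lagrange no subgroup of order 5 exists.

No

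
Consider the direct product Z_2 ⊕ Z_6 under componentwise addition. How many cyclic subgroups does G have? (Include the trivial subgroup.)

8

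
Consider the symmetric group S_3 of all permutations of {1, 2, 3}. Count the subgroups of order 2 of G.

3

|G| = 6 and 2 | 6, so subgroups of order 2 are possible by Lagrange.
The subgroups of order 2 are: {e, (1 2)}; {e, (1 3)}; {e, (2 3)}.
So G has 3 subgroups of order 2.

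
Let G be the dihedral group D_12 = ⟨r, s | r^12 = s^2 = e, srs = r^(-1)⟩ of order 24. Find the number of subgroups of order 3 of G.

|G| = 24 and 3 | 24, so subgroups of order 3 are possible by Lagrange.
The subgroups of order 3 are: {e, r^4, r^8}.
So G has 1 subgroup of order 3.

1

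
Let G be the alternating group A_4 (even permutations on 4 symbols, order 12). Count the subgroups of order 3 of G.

|G| = 12 and 3 | 12, so subgroups of order 3 are possible by Lagrange.
The subgroups of order 3 are: {e, (1 2 3), (1 3 2)}; {e, (1 2 4), (1 4 2)}; {e, (1 3 4), (1 4 3)}; {e, (2 3 4), (2 4 3)}.
So G has 4 subgroups of order 3.

4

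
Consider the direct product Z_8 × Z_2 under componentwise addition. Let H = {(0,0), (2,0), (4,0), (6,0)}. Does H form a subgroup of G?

|H| = 4 divides |G| = 16, consistent with Lagrange.
H contains the identity, every element's inverse is in H, and H is closed under +: it is a subgroup.
In fact H = ⟨(6,0)⟩.

Yes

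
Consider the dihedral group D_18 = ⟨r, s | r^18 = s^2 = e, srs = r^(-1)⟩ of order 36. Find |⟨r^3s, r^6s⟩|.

12

|⟨r^3s⟩| = 2 and |⟨r^6s⟩| = 2, so |H| is a multiple of lcm(2, 2) = 2 and divides |G| = 36.
Closing under the operation: H = {e, r^3, r^6, r^9, r^12, r^15, s, r^3s, r^6s, r^9s, r^12s, r^15s}, so |H| = 12.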